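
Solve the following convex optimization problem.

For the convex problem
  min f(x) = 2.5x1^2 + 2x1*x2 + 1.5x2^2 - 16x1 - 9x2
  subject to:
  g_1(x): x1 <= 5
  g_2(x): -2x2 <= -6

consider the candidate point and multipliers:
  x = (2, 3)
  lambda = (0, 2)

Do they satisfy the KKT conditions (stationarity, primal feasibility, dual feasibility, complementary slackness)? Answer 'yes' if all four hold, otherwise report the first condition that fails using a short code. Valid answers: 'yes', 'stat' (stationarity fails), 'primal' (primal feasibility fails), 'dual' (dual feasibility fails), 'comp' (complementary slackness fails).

Gradient of f: grad f(x) = Q x + c = (0, 4)
Constraint values g_i(x) = a_i^T x - b_i:
  g_1((2, 3)) = -3
  g_2((2, 3)) = 0
Stationarity residual: grad f(x) + sum_i lambda_i a_i = (0, 0)
  -> stationarity OK
Primal feasibility (all g_i <= 0): OK
Dual feasibility (all lambda_i >= 0): OK
Complementary slackness (lambda_i * g_i(x) = 0 for all i): OK

Verdict: yes, KKT holds.

yes


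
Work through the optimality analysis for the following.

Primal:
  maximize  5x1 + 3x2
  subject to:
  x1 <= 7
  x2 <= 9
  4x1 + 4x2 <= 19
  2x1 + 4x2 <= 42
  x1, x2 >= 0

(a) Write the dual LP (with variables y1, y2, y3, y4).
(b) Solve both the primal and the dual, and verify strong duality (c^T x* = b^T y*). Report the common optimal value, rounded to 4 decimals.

The standard primal-dual pair for 'max c^T x s.t. A x <= b, x >= 0' is:
  Dual:  min b^T y  s.t.  A^T y >= c,  y >= 0.

So the dual LP is:
  minimize  7y1 + 9y2 + 19y3 + 42y4
  subject to:
    y1 + 4y3 + 2y4 >= 5
    y2 + 4y3 + 4y4 >= 3
    y1, y2, y3, y4 >= 0

Solving the primal: x* = (4.75, 0).
  primal value c^T x* = 23.75.
Solving the dual: y* = (0, 0, 1.25, 0).
  dual value b^T y* = 23.75.
Strong duality: c^T x* = b^T y*. Confirmed.

23.75


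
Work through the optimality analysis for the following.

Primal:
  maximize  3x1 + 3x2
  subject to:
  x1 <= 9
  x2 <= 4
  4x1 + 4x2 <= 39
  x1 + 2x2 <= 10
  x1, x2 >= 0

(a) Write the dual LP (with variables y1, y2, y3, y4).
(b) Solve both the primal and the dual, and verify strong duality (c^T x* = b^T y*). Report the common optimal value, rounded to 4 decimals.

The standard primal-dual pair for 'max c^T x s.t. A x <= b, x >= 0' is:
  Dual:  min b^T y  s.t.  A^T y >= c,  y >= 0.

So the dual LP is:
  minimize  9y1 + 4y2 + 39y3 + 10y4
  subject to:
    y1 + 4y3 + y4 >= 3
    y2 + 4y3 + 2y4 >= 3
    y1, y2, y3, y4 >= 0

Solving the primal: x* = (9, 0.5).
  primal value c^T x* = 28.5.
Solving the dual: y* = (1.5, 0, 0, 1.5).
  dual value b^T y* = 28.5.
Strong duality: c^T x* = b^T y*. Confirmed.

28.5


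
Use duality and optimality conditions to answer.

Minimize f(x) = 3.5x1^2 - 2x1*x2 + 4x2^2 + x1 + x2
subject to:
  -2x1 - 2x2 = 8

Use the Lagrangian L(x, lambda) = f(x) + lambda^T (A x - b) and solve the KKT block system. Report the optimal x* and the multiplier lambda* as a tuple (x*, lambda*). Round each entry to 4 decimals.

Form the Lagrangian:
  L(x, lambda) = (1/2) x^T Q x + c^T x + lambda^T (A x - b)
Stationarity (grad_x L = 0): Q x + c + A^T lambda = 0.
Primal feasibility: A x = b.

This gives the KKT block system:
  [ Q   A^T ] [ x     ]   [-c ]
  [ A    0  ] [ lambda ] = [ b ]

Solving the linear system:
  x*      = (-2.1053, -1.8947)
  lambda* = (-4.9737)
  f(x*)   = 17.8947

x* = (-2.1053, -1.8947), lambda* = (-4.9737)


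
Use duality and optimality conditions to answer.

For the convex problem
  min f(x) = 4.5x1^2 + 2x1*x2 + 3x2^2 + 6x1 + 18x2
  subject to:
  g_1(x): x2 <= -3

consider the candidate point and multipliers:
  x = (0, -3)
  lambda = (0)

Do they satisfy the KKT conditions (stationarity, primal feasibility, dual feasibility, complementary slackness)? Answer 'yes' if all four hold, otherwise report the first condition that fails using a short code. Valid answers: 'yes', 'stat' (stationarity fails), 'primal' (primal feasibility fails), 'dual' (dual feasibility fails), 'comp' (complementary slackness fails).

Gradient of f: grad f(x) = Q x + c = (0, 0)
Constraint values g_i(x) = a_i^T x - b_i:
  g_1((0, -3)) = 0
Stationarity residual: grad f(x) + sum_i lambda_i a_i = (0, 0)
  -> stationarity OK
Primal feasibility (all g_i <= 0): OK
Dual feasibility (all lambda_i >= 0): OK
Complementary slackness (lambda_i * g_i(x) = 0 for all i): OK

Verdict: yes, KKT holds.

yes


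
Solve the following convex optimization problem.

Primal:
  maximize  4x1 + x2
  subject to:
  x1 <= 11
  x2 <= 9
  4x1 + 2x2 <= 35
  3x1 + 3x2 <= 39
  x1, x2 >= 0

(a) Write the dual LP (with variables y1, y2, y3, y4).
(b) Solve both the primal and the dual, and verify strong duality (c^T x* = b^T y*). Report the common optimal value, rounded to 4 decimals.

The standard primal-dual pair for 'max c^T x s.t. A x <= b, x >= 0' is:
  Dual:  min b^T y  s.t.  A^T y >= c,  y >= 0.

So the dual LP is:
  minimize  11y1 + 9y2 + 35y3 + 39y4
  subject to:
    y1 + 4y3 + 3y4 >= 4
    y2 + 2y3 + 3y4 >= 1
    y1, y2, y3, y4 >= 0

Solving the primal: x* = (8.75, 0).
  primal value c^T x* = 35.
Solving the dual: y* = (0, 0, 1, 0).
  dual value b^T y* = 35.
Strong duality: c^T x* = b^T y*. Confirmed.

35


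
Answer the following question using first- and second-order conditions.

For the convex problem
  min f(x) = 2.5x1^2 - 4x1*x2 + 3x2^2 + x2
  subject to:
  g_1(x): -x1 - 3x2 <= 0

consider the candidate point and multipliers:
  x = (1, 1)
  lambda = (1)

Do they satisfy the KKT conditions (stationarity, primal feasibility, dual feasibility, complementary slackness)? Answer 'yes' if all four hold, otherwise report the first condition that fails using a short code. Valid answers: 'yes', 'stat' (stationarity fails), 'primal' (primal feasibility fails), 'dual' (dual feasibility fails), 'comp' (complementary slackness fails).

Gradient of f: grad f(x) = Q x + c = (1, 3)
Constraint values g_i(x) = a_i^T x - b_i:
  g_1((1, 1)) = -4
Stationarity residual: grad f(x) + sum_i lambda_i a_i = (0, 0)
  -> stationarity OK
Primal feasibility (all g_i <= 0): OK
Dual feasibility (all lambda_i >= 0): OK
Complementary slackness (lambda_i * g_i(x) = 0 for all i): FAILS

Verdict: the first failing condition is complementary_slackness -> comp.

comp


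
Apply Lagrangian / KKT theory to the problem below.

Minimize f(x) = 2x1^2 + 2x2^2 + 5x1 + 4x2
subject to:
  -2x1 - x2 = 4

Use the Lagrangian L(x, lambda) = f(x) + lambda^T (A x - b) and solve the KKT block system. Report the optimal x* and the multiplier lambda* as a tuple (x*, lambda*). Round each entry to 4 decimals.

Form the Lagrangian:
  L(x, lambda) = (1/2) x^T Q x + c^T x + lambda^T (A x - b)
Stationarity (grad_x L = 0): Q x + c + A^T lambda = 0.
Primal feasibility: A x = b.

This gives the KKT block system:
  [ Q   A^T ] [ x     ]   [-c ]
  [ A    0  ] [ lambda ] = [ b ]

Solving the linear system:
  x*      = (-1.45, -1.1)
  lambda* = (-0.4)
  f(x*)   = -5.025

x* = (-1.45, -1.1), lambda* = (-0.4)


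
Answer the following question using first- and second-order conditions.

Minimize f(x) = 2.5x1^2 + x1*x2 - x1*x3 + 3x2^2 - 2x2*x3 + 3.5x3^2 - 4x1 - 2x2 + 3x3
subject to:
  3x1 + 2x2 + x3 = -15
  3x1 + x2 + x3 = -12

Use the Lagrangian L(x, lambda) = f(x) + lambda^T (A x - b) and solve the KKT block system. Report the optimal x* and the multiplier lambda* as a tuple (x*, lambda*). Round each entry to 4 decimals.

Form the Lagrangian:
  L(x, lambda) = (1/2) x^T Q x + c^T x + lambda^T (A x - b)
Stationarity (grad_x L = 0): Q x + c + A^T lambda = 0.
Primal feasibility: A x = b.

This gives the KKT block system:
  [ Q   A^T ] [ x     ]   [-c ]
  [ A    0  ] [ lambda ] = [ b ]

Solving the linear system:
  x*      = (-2.2162, -3, -2.3514)
  lambda* = (12.2703, -7.027)
  f(x*)   = 53.7703

x* = (-2.2162, -3, -2.3514), lambda* = (12.2703, -7.027)


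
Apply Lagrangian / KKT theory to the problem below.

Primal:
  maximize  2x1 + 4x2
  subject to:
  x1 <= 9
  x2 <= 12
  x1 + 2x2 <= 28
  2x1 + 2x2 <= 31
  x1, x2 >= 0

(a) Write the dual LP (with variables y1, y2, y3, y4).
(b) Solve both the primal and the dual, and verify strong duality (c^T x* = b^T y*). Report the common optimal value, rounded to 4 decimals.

The standard primal-dual pair for 'max c^T x s.t. A x <= b, x >= 0' is:
  Dual:  min b^T y  s.t.  A^T y >= c,  y >= 0.

So the dual LP is:
  minimize  9y1 + 12y2 + 28y3 + 31y4
  subject to:
    y1 + y3 + 2y4 >= 2
    y2 + 2y3 + 2y4 >= 4
    y1, y2, y3, y4 >= 0

Solving the primal: x* = (3.5, 12).
  primal value c^T x* = 55.
Solving the dual: y* = (0, 2, 0, 1).
  dual value b^T y* = 55.
Strong duality: c^T x* = b^T y*. Confirmed.

55


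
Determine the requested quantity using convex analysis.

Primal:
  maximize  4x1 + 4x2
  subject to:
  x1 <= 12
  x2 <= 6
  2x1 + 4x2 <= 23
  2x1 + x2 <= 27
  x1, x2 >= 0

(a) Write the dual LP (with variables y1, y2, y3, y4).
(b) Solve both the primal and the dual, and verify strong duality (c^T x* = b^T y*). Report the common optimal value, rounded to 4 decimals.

The standard primal-dual pair for 'max c^T x s.t. A x <= b, x >= 0' is:
  Dual:  min b^T y  s.t.  A^T y >= c,  y >= 0.

So the dual LP is:
  minimize  12y1 + 6y2 + 23y3 + 27y4
  subject to:
    y1 + 2y3 + 2y4 >= 4
    y2 + 4y3 + y4 >= 4
    y1, y2, y3, y4 >= 0

Solving the primal: x* = (11.5, 0).
  primal value c^T x* = 46.
Solving the dual: y* = (0, 0, 2, 0).
  dual value b^T y* = 46.
Strong duality: c^T x* = b^T y*. Confirmed.

46


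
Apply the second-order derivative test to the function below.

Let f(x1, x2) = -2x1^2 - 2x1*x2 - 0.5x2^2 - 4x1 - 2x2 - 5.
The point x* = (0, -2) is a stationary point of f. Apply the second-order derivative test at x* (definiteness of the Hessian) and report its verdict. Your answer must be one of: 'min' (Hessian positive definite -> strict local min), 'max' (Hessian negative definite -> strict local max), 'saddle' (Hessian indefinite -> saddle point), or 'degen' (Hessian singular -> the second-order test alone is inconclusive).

Compute the Hessian H = grad^2 f:
  H = [[-4, -2], [-2, -1]]
Verify stationarity: grad f(x*) = H x* + g = (0, 0).
Eigenvalues of H: -5, 0.
H has a zero eigenvalue (singular; negative semidefinite but not definite), so H is neither positive definite, negative definite, nor indefinite. The second-order test alone is inconclusive -> degen.
(Indeed, f is constant along the null direction of H through x*, so x* is not a strict local extremum.)

degen


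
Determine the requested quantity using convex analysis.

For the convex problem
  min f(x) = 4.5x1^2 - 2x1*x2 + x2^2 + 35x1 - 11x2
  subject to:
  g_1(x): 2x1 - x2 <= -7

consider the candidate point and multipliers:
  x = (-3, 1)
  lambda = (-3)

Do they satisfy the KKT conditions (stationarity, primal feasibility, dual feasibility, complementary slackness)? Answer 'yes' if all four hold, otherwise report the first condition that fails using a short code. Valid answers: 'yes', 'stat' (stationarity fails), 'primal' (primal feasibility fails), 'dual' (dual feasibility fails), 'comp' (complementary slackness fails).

Gradient of f: grad f(x) = Q x + c = (6, -3)
Constraint values g_i(x) = a_i^T x - b_i:
  g_1((-3, 1)) = 0
Stationarity residual: grad f(x) + sum_i lambda_i a_i = (0, 0)
  -> stationarity OK
Primal feasibility (all g_i <= 0): OK
Dual feasibility (all lambda_i >= 0): FAILS
Complementary slackness (lambda_i * g_i(x) = 0 for all i): OK

Verdict: the first failing condition is dual_feasibility -> dual.

dual


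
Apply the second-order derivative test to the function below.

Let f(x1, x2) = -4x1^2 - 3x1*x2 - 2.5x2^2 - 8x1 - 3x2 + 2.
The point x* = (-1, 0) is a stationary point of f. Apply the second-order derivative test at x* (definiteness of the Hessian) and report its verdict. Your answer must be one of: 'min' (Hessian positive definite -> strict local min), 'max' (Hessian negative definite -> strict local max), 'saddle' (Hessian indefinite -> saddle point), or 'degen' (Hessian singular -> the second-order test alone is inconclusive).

Compute the Hessian H = grad^2 f:
  H = [[-8, -3], [-3, -5]]
Verify stationarity: grad f(x*) = H x* + g = (0, 0).
Eigenvalues of H: -9.8541, -3.1459.
Both eigenvalues < 0, so H is negative definite -> x* is a strict local max.

max


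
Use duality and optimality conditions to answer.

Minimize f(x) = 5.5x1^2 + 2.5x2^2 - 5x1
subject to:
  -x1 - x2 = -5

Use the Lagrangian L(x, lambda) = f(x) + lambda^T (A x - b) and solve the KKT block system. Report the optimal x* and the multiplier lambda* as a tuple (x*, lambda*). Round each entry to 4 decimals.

Form the Lagrangian:
  L(x, lambda) = (1/2) x^T Q x + c^T x + lambda^T (A x - b)
Stationarity (grad_x L = 0): Q x + c + A^T lambda = 0.
Primal feasibility: A x = b.

This gives the KKT block system:
  [ Q   A^T ] [ x     ]   [-c ]
  [ A    0  ] [ lambda ] = [ b ]

Solving the linear system:
  x*      = (1.875, 3.125)
  lambda* = (15.625)
  f(x*)   = 34.375

x* = (1.875, 3.125), lambda* = (15.625)


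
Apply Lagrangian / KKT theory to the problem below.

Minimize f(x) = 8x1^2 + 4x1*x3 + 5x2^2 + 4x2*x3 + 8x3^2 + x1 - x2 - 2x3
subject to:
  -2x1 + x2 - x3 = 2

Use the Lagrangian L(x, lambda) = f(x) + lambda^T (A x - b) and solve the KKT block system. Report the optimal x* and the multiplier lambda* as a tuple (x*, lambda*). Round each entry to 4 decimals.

Form the Lagrangian:
  L(x, lambda) = (1/2) x^T Q x + c^T x + lambda^T (A x - b)
Stationarity (grad_x L = 0): Q x + c + A^T lambda = 0.
Primal feasibility: A x = b.

This gives the KKT block system:
  [ Q   A^T ] [ x     ]   [-c ]
  [ A    0  ] [ lambda ] = [ b ]

Solving the linear system:
  x*      = (-0.5977, 0.6318, -0.1727)
  lambda* = (-4.6273)
  f(x*)   = 4.1852

x* = (-0.5977, 0.6318, -0.1727), lambda* = (-4.6273)


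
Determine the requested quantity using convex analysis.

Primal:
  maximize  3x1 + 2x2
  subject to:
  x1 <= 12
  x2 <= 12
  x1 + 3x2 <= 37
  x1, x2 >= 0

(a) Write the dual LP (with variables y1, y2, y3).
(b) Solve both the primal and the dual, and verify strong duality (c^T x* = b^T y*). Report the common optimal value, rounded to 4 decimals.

The standard primal-dual pair for 'max c^T x s.t. A x <= b, x >= 0' is:
  Dual:  min b^T y  s.t.  A^T y >= c,  y >= 0.

So the dual LP is:
  minimize  12y1 + 12y2 + 37y3
  subject to:
    y1 + y3 >= 3
    y2 + 3y3 >= 2
    y1, y2, y3 >= 0

Solving the primal: x* = (12, 8.3333).
  primal value c^T x* = 52.6667.
Solving the dual: y* = (2.3333, 0, 0.6667).
  dual value b^T y* = 52.6667.
Strong duality: c^T x* = b^T y*. Confirmed.

52.6667


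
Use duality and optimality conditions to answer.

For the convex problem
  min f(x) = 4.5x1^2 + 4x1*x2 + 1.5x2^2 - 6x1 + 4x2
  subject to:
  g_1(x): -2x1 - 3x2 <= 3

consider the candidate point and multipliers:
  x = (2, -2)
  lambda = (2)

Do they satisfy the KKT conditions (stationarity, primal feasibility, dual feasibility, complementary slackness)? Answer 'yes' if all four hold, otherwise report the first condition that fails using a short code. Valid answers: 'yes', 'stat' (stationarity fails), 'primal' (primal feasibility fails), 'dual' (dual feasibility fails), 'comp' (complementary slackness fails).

Gradient of f: grad f(x) = Q x + c = (4, 6)
Constraint values g_i(x) = a_i^T x - b_i:
  g_1((2, -2)) = -1
Stationarity residual: grad f(x) + sum_i lambda_i a_i = (0, 0)
  -> stationarity OK
Primal feasibility (all g_i <= 0): OK
Dual feasibility (all lambda_i >= 0): OK
Complementary slackness (lambda_i * g_i(x) = 0 for all i): FAILS

Verdict: the first failing condition is complementary_slackness -> comp.

comp


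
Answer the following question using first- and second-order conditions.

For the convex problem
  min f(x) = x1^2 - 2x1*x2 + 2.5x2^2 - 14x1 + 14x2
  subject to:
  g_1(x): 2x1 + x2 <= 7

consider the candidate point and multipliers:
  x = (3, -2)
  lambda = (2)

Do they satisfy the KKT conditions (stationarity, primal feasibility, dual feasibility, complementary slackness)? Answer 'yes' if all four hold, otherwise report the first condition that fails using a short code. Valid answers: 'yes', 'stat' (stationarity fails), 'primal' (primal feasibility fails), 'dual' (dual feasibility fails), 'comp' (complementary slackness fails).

Gradient of f: grad f(x) = Q x + c = (-4, -2)
Constraint values g_i(x) = a_i^T x - b_i:
  g_1((3, -2)) = -3
Stationarity residual: grad f(x) + sum_i lambda_i a_i = (0, 0)
  -> stationarity OK
Primal feasibility (all g_i <= 0): OK
Dual feasibility (all lambda_i >= 0): OK
Complementary slackness (lambda_i * g_i(x) = 0 for all i): FAILS

Verdict: the first failing condition is complementary_slackness -> comp.

comp


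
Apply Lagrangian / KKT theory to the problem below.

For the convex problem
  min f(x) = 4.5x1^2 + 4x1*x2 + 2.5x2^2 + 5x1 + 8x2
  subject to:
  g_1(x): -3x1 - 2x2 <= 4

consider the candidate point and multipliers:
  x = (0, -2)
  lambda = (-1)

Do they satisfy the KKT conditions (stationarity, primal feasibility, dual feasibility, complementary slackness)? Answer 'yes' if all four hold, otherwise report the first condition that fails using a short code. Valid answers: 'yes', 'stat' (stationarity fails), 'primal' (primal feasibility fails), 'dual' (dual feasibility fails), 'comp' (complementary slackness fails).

Gradient of f: grad f(x) = Q x + c = (-3, -2)
Constraint values g_i(x) = a_i^T x - b_i:
  g_1((0, -2)) = 0
Stationarity residual: grad f(x) + sum_i lambda_i a_i = (0, 0)
  -> stationarity OK
Primal feasibility (all g_i <= 0): OK
Dual feasibility (all lambda_i >= 0): FAILS
Complementary slackness (lambda_i * g_i(x) = 0 for all i): OK

Verdict: the first failing condition is dual_feasibility -> dual.

dual


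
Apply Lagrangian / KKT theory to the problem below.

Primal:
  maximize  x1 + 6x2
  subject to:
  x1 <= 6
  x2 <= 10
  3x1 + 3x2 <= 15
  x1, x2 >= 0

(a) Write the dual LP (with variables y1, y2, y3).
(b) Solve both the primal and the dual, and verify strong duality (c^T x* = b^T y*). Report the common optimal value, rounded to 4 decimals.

The standard primal-dual pair for 'max c^T x s.t. A x <= b, x >= 0' is:
  Dual:  min b^T y  s.t.  A^T y >= c,  y >= 0.

So the dual LP is:
  minimize  6y1 + 10y2 + 15y3
  subject to:
    y1 + 3y3 >= 1
    y2 + 3y3 >= 6
    y1, y2, y3 >= 0

Solving the primal: x* = (0, 5).
  primal value c^T x* = 30.
Solving the dual: y* = (0, 0, 2).
  dual value b^T y* = 30.
Strong duality: c^T x* = b^T y*. Confirmed.

30


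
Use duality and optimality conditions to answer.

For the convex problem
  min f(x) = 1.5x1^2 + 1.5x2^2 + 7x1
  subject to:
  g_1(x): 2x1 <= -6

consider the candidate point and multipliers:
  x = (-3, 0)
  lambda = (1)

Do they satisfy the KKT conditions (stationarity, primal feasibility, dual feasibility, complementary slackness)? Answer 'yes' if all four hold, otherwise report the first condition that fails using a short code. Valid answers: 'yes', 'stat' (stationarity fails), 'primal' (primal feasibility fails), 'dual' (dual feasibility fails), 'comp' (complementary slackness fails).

Gradient of f: grad f(x) = Q x + c = (-2, 0)
Constraint values g_i(x) = a_i^T x - b_i:
  g_1((-3, 0)) = 0
Stationarity residual: grad f(x) + sum_i lambda_i a_i = (0, 0)
  -> stationarity OK
Primal feasibility (all g_i <= 0): OK
Dual feasibility (all lambda_i >= 0): OK
Complementary slackness (lambda_i * g_i(x) = 0 for all i): OK

Verdict: yes, KKT holds.

yes


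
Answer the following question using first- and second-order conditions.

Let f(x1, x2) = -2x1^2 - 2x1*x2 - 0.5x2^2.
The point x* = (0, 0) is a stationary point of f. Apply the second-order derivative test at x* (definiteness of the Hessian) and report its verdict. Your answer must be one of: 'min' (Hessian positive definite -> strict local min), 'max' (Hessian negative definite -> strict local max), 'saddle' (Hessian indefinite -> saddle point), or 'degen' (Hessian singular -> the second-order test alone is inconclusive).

Compute the Hessian H = grad^2 f:
  H = [[-4, -2], [-2, -1]]
Verify stationarity: grad f(x*) = H x* + g = (0, 0).
Eigenvalues of H: -5, 0.
H has a zero eigenvalue (singular; negative semidefinite but not definite), so H is neither positive definite, negative definite, nor indefinite. The second-order test alone is inconclusive -> degen.
(Indeed, f is constant along the null direction of H through x*, so x* is not a strict local extremum.)

degen


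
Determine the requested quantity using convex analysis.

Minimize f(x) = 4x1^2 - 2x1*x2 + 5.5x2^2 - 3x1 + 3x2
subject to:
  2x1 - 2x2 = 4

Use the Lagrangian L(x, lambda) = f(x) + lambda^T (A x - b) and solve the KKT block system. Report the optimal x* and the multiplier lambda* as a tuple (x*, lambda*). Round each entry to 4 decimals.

Form the Lagrangian:
  L(x, lambda) = (1/2) x^T Q x + c^T x + lambda^T (A x - b)
Stationarity (grad_x L = 0): Q x + c + A^T lambda = 0.
Primal feasibility: A x = b.

This gives the KKT block system:
  [ Q   A^T ] [ x     ]   [-c ]
  [ A    0  ] [ lambda ] = [ b ]

Solving the linear system:
  x*      = (1.2, -0.8)
  lambda* = (-4.1)
  f(x*)   = 5.2

x* = (1.2, -0.8), lambda* = (-4.1)


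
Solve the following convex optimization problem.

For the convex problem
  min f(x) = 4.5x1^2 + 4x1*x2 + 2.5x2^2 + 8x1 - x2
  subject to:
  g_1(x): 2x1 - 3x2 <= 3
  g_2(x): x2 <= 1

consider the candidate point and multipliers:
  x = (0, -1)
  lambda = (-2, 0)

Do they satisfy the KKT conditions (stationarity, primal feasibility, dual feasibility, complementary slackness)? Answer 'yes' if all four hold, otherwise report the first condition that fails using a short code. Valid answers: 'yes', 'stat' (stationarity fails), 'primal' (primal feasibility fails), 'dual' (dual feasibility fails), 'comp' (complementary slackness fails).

Gradient of f: grad f(x) = Q x + c = (4, -6)
Constraint values g_i(x) = a_i^T x - b_i:
  g_1((0, -1)) = 0
  g_2((0, -1)) = -2
Stationarity residual: grad f(x) + sum_i lambda_i a_i = (0, 0)
  -> stationarity OK
Primal feasibility (all g_i <= 0): OK
Dual feasibility (all lambda_i >= 0): FAILS
Complementary slackness (lambda_i * g_i(x) = 0 for all i): OK

Verdict: the first failing condition is dual_feasibility -> dual.

dual


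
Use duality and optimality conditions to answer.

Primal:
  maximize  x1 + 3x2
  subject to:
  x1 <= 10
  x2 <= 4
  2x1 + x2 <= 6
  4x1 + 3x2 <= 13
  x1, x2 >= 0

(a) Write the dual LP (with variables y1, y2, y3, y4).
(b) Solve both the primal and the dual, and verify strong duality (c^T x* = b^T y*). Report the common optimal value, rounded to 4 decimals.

The standard primal-dual pair for 'max c^T x s.t. A x <= b, x >= 0' is:
  Dual:  min b^T y  s.t.  A^T y >= c,  y >= 0.

So the dual LP is:
  minimize  10y1 + 4y2 + 6y3 + 13y4
  subject to:
    y1 + 2y3 + 4y4 >= 1
    y2 + y3 + 3y4 >= 3
    y1, y2, y3, y4 >= 0

Solving the primal: x* = (0.25, 4).
  primal value c^T x* = 12.25.
Solving the dual: y* = (0, 2.25, 0, 0.25).
  dual value b^T y* = 12.25.
Strong duality: c^T x* = b^T y*. Confirmed.

12.25


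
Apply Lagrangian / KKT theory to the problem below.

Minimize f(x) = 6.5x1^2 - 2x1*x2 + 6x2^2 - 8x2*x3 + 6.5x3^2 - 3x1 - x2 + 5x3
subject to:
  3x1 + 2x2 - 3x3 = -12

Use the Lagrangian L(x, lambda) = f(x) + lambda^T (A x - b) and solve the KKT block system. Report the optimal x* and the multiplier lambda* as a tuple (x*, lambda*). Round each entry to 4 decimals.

Form the Lagrangian:
  L(x, lambda) = (1/2) x^T Q x + c^T x + lambda^T (A x - b)
Stationarity (grad_x L = 0): Q x + c + A^T lambda = 0.
Primal feasibility: A x = b.

This gives the KKT block system:
  [ Q   A^T ] [ x     ]   [-c ]
  [ A    0  ] [ lambda ] = [ b ]

Solving the linear system:
  x*      = (-2.1335, -1.1032, 1.1311)
  lambda* = (9.5097)
  f(x*)   = 63.6377

x* = (-2.1335, -1.1032, 1.1311), lambda* = (9.5097)


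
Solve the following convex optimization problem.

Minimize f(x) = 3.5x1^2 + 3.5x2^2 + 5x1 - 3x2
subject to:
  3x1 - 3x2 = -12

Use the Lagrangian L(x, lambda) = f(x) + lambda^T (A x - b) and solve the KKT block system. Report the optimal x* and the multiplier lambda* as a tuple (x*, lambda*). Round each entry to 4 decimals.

Form the Lagrangian:
  L(x, lambda) = (1/2) x^T Q x + c^T x + lambda^T (A x - b)
Stationarity (grad_x L = 0): Q x + c + A^T lambda = 0.
Primal feasibility: A x = b.

This gives the KKT block system:
  [ Q   A^T ] [ x     ]   [-c ]
  [ A    0  ] [ lambda ] = [ b ]

Solving the linear system:
  x*      = (-2.1429, 1.8571)
  lambda* = (3.3333)
  f(x*)   = 11.8571

x* = (-2.1429, 1.8571), lambda* = (3.3333)


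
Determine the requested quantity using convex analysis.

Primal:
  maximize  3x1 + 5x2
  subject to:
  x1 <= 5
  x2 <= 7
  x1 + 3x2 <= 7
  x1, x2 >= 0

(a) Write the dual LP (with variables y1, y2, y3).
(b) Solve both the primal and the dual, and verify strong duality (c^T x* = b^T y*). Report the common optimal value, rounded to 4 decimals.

The standard primal-dual pair for 'max c^T x s.t. A x <= b, x >= 0' is:
  Dual:  min b^T y  s.t.  A^T y >= c,  y >= 0.

So the dual LP is:
  minimize  5y1 + 7y2 + 7y3
  subject to:
    y1 + y3 >= 3
    y2 + 3y3 >= 5
    y1, y2, y3 >= 0

Solving the primal: x* = (5, 0.6667).
  primal value c^T x* = 18.3333.
Solving the dual: y* = (1.3333, 0, 1.6667).
  dual value b^T y* = 18.3333.
Strong duality: c^T x* = b^T y*. Confirmed.

18.3333


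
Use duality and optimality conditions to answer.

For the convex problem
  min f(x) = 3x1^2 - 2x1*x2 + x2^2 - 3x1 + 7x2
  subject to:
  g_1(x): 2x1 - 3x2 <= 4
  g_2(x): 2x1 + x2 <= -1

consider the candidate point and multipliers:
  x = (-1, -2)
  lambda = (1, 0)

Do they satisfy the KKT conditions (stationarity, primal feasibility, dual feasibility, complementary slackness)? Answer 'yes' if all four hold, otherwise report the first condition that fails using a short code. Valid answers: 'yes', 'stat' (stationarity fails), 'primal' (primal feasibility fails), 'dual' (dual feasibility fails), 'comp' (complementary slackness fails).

Gradient of f: grad f(x) = Q x + c = (-5, 5)
Constraint values g_i(x) = a_i^T x - b_i:
  g_1((-1, -2)) = 0
  g_2((-1, -2)) = -3
Stationarity residual: grad f(x) + sum_i lambda_i a_i = (-3, 2)
  -> stationarity FAILS
Primal feasibility (all g_i <= 0): OK
Dual feasibility (all lambda_i >= 0): OK
Complementary slackness (lambda_i * g_i(x) = 0 for all i): OK

Verdict: the first failing condition is stationarity -> stat.

stat


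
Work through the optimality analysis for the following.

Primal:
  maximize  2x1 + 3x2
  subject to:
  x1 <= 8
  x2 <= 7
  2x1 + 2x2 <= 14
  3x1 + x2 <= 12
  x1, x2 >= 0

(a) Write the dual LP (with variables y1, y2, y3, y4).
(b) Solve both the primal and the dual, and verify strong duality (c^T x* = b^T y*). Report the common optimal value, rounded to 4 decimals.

The standard primal-dual pair for 'max c^T x s.t. A x <= b, x >= 0' is:
  Dual:  min b^T y  s.t.  A^T y >= c,  y >= 0.

So the dual LP is:
  minimize  8y1 + 7y2 + 14y3 + 12y4
  subject to:
    y1 + 2y3 + 3y4 >= 2
    y2 + 2y3 + y4 >= 3
    y1, y2, y3, y4 >= 0

Solving the primal: x* = (0, 7).
  primal value c^T x* = 21.
Solving the dual: y* = (0, 1, 1, 0).
  dual value b^T y* = 21.
Strong duality: c^T x* = b^T y*. Confirmed.

21


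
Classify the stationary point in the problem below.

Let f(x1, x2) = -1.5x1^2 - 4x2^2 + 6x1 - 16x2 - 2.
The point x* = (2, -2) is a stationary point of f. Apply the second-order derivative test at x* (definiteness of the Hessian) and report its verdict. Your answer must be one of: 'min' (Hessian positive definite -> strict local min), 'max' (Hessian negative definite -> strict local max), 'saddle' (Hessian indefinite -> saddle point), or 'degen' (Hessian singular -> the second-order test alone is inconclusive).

Compute the Hessian H = grad^2 f:
  H = [[-3, 0], [0, -8]]
Verify stationarity: grad f(x*) = H x* + g = (0, 0).
Eigenvalues of H: -8, -3.
Both eigenvalues < 0, so H is negative definite -> x* is a strict local max.

max


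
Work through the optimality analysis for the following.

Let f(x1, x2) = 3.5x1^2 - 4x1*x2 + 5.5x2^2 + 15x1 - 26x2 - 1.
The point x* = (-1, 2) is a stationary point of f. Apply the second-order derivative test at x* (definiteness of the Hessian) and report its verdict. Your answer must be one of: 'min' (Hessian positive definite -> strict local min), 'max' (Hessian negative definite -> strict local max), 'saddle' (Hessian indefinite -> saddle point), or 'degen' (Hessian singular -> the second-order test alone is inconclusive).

Compute the Hessian H = grad^2 f:
  H = [[7, -4], [-4, 11]]
Verify stationarity: grad f(x*) = H x* + g = (0, 0).
Eigenvalues of H: 4.5279, 13.4721.
Both eigenvalues > 0, so H is positive definite -> x* is a strict local min.

min


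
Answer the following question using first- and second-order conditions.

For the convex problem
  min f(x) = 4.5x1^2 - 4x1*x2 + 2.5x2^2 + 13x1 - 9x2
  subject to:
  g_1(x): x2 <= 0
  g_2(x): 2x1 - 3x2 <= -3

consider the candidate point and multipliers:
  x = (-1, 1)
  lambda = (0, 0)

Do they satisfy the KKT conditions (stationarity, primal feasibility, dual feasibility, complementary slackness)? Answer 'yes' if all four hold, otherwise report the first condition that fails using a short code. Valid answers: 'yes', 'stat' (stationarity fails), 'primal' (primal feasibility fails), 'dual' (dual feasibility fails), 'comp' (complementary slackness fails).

Gradient of f: grad f(x) = Q x + c = (0, 0)
Constraint values g_i(x) = a_i^T x - b_i:
  g_1((-1, 1)) = 1
  g_2((-1, 1)) = -2
Stationarity residual: grad f(x) + sum_i lambda_i a_i = (0, 0)
  -> stationarity OK
Primal feasibility (all g_i <= 0): FAILS
Dual feasibility (all lambda_i >= 0): OK
Complementary slackness (lambda_i * g_i(x) = 0 for all i): OK

Verdict: the first failing condition is primal_feasibility -> primal.

primal


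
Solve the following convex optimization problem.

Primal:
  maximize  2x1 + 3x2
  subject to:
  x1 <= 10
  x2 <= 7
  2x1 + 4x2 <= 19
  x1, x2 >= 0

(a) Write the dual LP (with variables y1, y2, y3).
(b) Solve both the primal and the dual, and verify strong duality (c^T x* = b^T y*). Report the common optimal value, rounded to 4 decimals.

The standard primal-dual pair for 'max c^T x s.t. A x <= b, x >= 0' is:
  Dual:  min b^T y  s.t.  A^T y >= c,  y >= 0.

So the dual LP is:
  minimize  10y1 + 7y2 + 19y3
  subject to:
    y1 + 2y3 >= 2
    y2 + 4y3 >= 3
    y1, y2, y3 >= 0

Solving the primal: x* = (9.5, 0).
  primal value c^T x* = 19.
Solving the dual: y* = (0, 0, 1).
  dual value b^T y* = 19.
Strong duality: c^T x* = b^T y*. Confirmed.

19


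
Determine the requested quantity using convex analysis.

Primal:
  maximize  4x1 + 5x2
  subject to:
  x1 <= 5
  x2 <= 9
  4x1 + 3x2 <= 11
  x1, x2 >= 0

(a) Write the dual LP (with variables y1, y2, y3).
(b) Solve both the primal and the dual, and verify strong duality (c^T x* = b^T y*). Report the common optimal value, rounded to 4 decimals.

The standard primal-dual pair for 'max c^T x s.t. A x <= b, x >= 0' is:
  Dual:  min b^T y  s.t.  A^T y >= c,  y >= 0.

So the dual LP is:
  minimize  5y1 + 9y2 + 11y3
  subject to:
    y1 + 4y3 >= 4
    y2 + 3y3 >= 5
    y1, y2, y3 >= 0

Solving the primal: x* = (0, 3.6667).
  primal value c^T x* = 18.3333.
Solving the dual: y* = (0, 0, 1.6667).
  dual value b^T y* = 18.3333.
Strong duality: c^T x* = b^T y*. Confirmed.

18.3333


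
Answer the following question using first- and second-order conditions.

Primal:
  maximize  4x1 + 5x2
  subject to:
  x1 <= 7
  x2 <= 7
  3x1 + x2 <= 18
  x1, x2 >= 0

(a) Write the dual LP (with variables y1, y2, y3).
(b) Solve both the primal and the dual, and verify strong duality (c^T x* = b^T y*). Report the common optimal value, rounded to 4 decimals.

The standard primal-dual pair for 'max c^T x s.t. A x <= b, x >= 0' is:
  Dual:  min b^T y  s.t.  A^T y >= c,  y >= 0.

So the dual LP is:
  minimize  7y1 + 7y2 + 18y3
  subject to:
    y1 + 3y3 >= 4
    y2 + y3 >= 5
    y1, y2, y3 >= 0

Solving the primal: x* = (3.6667, 7).
  primal value c^T x* = 49.6667.
Solving the dual: y* = (0, 3.6667, 1.3333).
  dual value b^T y* = 49.6667.
Strong duality: c^T x* = b^T y*. Confirmed.

49.6667


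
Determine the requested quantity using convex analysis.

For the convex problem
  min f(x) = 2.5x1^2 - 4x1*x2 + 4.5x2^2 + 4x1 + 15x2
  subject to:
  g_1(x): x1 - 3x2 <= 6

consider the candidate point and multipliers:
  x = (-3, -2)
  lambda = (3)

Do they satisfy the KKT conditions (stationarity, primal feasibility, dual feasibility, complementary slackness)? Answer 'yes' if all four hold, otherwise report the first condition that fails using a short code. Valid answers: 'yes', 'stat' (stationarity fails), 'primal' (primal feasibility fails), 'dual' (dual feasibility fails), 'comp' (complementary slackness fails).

Gradient of f: grad f(x) = Q x + c = (-3, 9)
Constraint values g_i(x) = a_i^T x - b_i:
  g_1((-3, -2)) = -3
Stationarity residual: grad f(x) + sum_i lambda_i a_i = (0, 0)
  -> stationarity OK
Primal feasibility (all g_i <= 0): OK
Dual feasibility (all lambda_i >= 0): OK
Complementary slackness (lambda_i * g_i(x) = 0 for all i): FAILS

Verdict: the first failing condition is complementary_slackness -> comp.

comp


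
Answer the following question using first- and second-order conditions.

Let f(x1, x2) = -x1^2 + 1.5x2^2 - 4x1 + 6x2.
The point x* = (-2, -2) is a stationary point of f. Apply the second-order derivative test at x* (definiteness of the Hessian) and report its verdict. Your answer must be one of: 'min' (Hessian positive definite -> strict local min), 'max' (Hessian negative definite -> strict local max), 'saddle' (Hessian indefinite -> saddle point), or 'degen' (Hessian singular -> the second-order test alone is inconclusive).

Compute the Hessian H = grad^2 f:
  H = [[-2, 0], [0, 3]]
Verify stationarity: grad f(x*) = H x* + g = (0, 0).
Eigenvalues of H: -2, 3.
Eigenvalues have mixed signs, so H is indefinite -> x* is a saddle point.

saddle


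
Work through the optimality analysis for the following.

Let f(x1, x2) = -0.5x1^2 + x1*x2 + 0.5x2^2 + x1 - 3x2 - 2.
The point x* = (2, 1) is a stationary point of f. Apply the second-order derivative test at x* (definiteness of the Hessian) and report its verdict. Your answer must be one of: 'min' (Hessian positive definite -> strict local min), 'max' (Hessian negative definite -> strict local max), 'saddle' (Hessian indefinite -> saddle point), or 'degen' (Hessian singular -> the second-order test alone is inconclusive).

Compute the Hessian H = grad^2 f:
  H = [[-1, 1], [1, 1]]
Verify stationarity: grad f(x*) = H x* + g = (0, 0).
Eigenvalues of H: -1.4142, 1.4142.
Eigenvalues have mixed signs, so H is indefinite -> x* is a saddle point.

saddle


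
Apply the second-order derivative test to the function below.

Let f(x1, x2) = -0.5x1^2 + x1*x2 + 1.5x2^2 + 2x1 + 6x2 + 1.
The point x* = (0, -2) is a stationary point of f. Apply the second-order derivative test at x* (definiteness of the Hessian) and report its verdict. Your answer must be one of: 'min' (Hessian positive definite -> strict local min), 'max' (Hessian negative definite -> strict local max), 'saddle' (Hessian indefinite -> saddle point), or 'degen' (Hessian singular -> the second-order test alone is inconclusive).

Compute the Hessian H = grad^2 f:
  H = [[-1, 1], [1, 3]]
Verify stationarity: grad f(x*) = H x* + g = (0, 0).
Eigenvalues of H: -1.2361, 3.2361.
Eigenvalues have mixed signs, so H is indefinite -> x* is a saddle point.

saddle


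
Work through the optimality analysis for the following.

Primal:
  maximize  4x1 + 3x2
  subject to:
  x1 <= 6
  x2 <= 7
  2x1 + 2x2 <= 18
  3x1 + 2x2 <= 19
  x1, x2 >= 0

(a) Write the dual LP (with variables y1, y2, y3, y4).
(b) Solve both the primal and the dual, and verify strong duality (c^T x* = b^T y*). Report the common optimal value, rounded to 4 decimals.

The standard primal-dual pair for 'max c^T x s.t. A x <= b, x >= 0' is:
  Dual:  min b^T y  s.t.  A^T y >= c,  y >= 0.

So the dual LP is:
  minimize  6y1 + 7y2 + 18y3 + 19y4
  subject to:
    y1 + 2y3 + 3y4 >= 4
    y2 + 2y3 + 2y4 >= 3
    y1, y2, y3, y4 >= 0

Solving the primal: x* = (1.6667, 7).
  primal value c^T x* = 27.6667.
Solving the dual: y* = (0, 0.3333, 0, 1.3333).
  dual value b^T y* = 27.6667.
Strong duality: c^T x* = b^T y*. Confirmed.

27.6667


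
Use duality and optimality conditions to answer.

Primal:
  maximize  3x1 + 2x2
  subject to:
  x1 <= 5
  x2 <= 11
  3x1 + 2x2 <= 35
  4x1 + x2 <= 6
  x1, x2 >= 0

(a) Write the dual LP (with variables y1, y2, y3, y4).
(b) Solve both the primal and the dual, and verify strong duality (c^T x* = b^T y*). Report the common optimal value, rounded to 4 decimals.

The standard primal-dual pair for 'max c^T x s.t. A x <= b, x >= 0' is:
  Dual:  min b^T y  s.t.  A^T y >= c,  y >= 0.

So the dual LP is:
  minimize  5y1 + 11y2 + 35y3 + 6y4
  subject to:
    y1 + 3y3 + 4y4 >= 3
    y2 + 2y3 + y4 >= 2
    y1, y2, y3, y4 >= 0

Solving the primal: x* = (0, 6).
  primal value c^T x* = 12.
Solving the dual: y* = (0, 0, 0, 2).
  dual value b^T y* = 12.
Strong duality: c^T x* = b^T y*. Confirmed.

12


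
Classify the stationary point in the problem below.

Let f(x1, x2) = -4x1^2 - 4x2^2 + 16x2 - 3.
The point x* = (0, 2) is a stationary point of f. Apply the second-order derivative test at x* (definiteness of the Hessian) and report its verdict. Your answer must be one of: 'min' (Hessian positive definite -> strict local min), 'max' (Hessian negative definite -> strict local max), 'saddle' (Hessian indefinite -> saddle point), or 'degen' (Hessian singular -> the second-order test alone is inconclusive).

Compute the Hessian H = grad^2 f:
  H = [[-8, 0], [0, -8]]
Verify stationarity: grad f(x*) = H x* + g = (0, 0).
Eigenvalues of H: -8, -8.
Both eigenvalues < 0, so H is negative definite -> x* is a strict local max.

max


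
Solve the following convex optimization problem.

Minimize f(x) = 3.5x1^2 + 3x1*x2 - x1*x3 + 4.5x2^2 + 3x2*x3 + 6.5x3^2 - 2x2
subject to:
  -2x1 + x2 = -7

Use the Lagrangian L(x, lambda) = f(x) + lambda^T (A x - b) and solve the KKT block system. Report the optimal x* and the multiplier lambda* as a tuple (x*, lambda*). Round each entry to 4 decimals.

Form the Lagrangian:
  L(x, lambda) = (1/2) x^T Q x + c^T x + lambda^T (A x - b)
Stationarity (grad_x L = 0): Q x + c + A^T lambda = 0.
Primal feasibility: A x = b.

This gives the KKT block system:
  [ Q   A^T ] [ x     ]   [-c ]
  [ A    0  ] [ lambda ] = [ b ]

Solving the linear system:
  x*      = (2.6928, -1.6145, 0.5797)
  lambda* = (6.713)
  f(x*)   = 25.1101

x* = (2.6928, -1.6145, 0.5797), lambda* = (6.713)


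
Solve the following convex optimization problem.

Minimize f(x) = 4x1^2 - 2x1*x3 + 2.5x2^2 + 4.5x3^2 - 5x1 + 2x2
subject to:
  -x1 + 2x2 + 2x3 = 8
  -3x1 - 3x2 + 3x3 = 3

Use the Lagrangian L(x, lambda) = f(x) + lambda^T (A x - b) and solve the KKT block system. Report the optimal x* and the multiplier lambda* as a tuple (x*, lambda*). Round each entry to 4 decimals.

Form the Lagrangian:
  L(x, lambda) = (1/2) x^T Q x + c^T x + lambda^T (A x - b)
Stationarity (grad_x L = 0): Q x + c + A^T lambda = 0.
Primal feasibility: A x = b.

This gives the KKT block system:
  [ Q   A^T ] [ x     ]   [-c ]
  [ A    0  ] [ lambda ] = [ b ]

Solving the linear system:
  x*      = (-0.4337, 1.6084, 2.1747)
  lambda* = (-7.6205, -1.7329)
  f(x*)   = 35.7741

x* = (-0.4337, 1.6084, 2.1747), lambda* = (-7.6205, -1.7329)


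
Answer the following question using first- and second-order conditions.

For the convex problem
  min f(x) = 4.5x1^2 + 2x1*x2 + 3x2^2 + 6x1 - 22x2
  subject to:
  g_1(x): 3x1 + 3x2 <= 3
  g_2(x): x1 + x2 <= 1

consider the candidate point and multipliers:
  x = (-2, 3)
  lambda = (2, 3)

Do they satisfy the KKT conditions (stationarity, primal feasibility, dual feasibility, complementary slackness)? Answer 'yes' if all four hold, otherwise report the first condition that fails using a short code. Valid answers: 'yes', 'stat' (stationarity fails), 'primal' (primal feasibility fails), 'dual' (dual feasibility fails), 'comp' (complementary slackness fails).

Gradient of f: grad f(x) = Q x + c = (-6, -8)
Constraint values g_i(x) = a_i^T x - b_i:
  g_1((-2, 3)) = 0
  g_2((-2, 3)) = 0
Stationarity residual: grad f(x) + sum_i lambda_i a_i = (3, 1)
  -> stationarity FAILS
Primal feasibility (all g_i <= 0): OK
Dual feasibility (all lambda_i >= 0): OK
Complementary slackness (lambda_i * g_i(x) = 0 for all i): OK

Verdict: the first failing condition is stationarity -> stat.

stat
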